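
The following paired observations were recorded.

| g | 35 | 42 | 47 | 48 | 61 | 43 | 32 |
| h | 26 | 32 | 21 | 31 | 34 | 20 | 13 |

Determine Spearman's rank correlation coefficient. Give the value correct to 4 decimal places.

0.6071

Rank g: 2, 3, 5, 6, 7, 4, 1
Rank h: 4, 6, 3, 5, 7, 2, 1
d = rank(g) − rank(h): -2, -3, 2, 1, 0, 2, 0; Σd² = 22
ρ = 1 − 6Σd² / [n(n²−1)] = 1 − 6×22 / (7×48) = 1 − 132/336 ≈ 0.6071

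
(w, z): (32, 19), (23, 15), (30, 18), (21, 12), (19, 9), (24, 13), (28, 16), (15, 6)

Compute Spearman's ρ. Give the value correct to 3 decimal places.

0.976

Rank w: 8, 4, 7, 3, 2, 5, 6, 1
Rank z: 8, 5, 7, 3, 2, 4, 6, 1
d = rank(w) − rank(z): 0, -1, 0, 0, 0, 1, 0, 0; Σd² = 2
ρ = 1 − 6Σd² / [n(n²−1)] = 1 − 6×2 / (8×63) = 1 − 12/504 ≈ 0.976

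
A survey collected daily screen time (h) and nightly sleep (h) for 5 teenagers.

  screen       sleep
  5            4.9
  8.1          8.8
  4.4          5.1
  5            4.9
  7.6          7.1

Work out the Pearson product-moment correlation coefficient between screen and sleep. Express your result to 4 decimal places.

n = 5, Σx = 30.1, Σy = 30.8, Σx² = 192.73, Σy² = 201.88, Σxy = 196.68
nΣxy − ΣxΣy = 983.4 − 927.08 = 56.32
nΣx² − (Σx)² = 963.65 − 906.01 = 57.64; nΣy² − (Σy)² = 1009.4 − 948.64 = 60.76
r = 56.32 / √(57.64 × 60.76) = 56.32 / 59.1794 ≈ 0.9517

0.9517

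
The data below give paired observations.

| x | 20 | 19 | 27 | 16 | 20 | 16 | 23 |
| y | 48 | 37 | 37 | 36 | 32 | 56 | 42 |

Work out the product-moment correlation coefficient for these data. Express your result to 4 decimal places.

n = 7, Σx = 141, Σy = 288, Σx² = 2931, Σy² = 12262, Σxy = 5740
nΣxy − ΣxΣy = 40180 − 40608 = -428
nΣx² − (Σx)² = 20517 − 19881 = 636; nΣy² − (Σy)² = 85834 − 82944 = 2890
r = -428 / √(636 × 2890) = -428 / 1355.7433 ≈ -0.3157

-0.3157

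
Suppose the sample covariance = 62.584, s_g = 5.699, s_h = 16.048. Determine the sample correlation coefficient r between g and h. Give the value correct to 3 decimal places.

0.684

r = Cov(g,h) / (s_g · s_h) = 62.584 / (5.699 × 16.048)
  = 62.584 / 91.4576 ≈ 0.684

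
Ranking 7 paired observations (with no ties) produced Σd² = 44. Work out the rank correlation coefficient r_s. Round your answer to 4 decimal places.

0.2143

ρ = 1 − 6Σd² / [n(n²−1)] = 1 − 6×44 / (7×48)
  = 1 − 264/336 = 1 − 0.78571 ≈ 0.2143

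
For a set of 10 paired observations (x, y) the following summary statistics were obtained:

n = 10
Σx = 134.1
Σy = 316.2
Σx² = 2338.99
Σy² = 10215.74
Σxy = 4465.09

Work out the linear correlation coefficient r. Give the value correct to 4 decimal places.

0.6557

r = (nΣxy − ΣxΣy) / √[(nΣx² − (Σx)²)(nΣy² − (Σy)²)]
Numerator: 10×4465.09 − 134.1×316.2 = 2248.48
Denominator: √[(23389.9 − 17982.81)(102157.4 − 99982.44)] = √[5407.09 × 2174.96] = 3429.3155
r = 2248.48 / 3429.3155 ≈ 0.6557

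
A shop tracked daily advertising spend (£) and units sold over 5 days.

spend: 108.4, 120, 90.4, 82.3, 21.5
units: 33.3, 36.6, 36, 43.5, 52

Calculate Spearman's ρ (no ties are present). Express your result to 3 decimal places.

Rank spend: 4, 5, 3, 2, 1
Rank units: 1, 3, 2, 4, 5
d = rank(spend) − rank(units): 3, 2, 1, -2, -4; Σd² = 34
ρ = 1 − 6Σd² / [n(n²−1)] = 1 − 6×34 / (5×24) = 1 − 204/120 ≈ -0.700

-0.700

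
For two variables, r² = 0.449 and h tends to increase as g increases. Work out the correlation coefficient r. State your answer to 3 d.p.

|r| = √0.449 = 0.670
The association is positive, so r = 0.670.

0.670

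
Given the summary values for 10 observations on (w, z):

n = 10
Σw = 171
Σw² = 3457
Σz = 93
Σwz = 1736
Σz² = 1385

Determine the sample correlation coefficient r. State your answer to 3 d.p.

r = (nΣwz − ΣwΣz) / √[(nΣw² − (Σw)²)(nΣz² − (Σz)²)]
Numerator: 10×1736 − 171×93 = 1457
Denominator: √[(34570 − 29241)(13850 − 8649)] = √[5329 × 5201] = 5264.6110
r = 1457 / 5264.6110 ≈ 0.277

0.277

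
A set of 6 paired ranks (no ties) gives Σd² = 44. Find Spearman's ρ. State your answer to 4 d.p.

ρ = 1 − 6Σd² / [n(n²−1)] = 1 − 6×44 / (6×35)
  = 1 − 264/210 = 1 − 1.25714 ≈ -0.2571

-0.2571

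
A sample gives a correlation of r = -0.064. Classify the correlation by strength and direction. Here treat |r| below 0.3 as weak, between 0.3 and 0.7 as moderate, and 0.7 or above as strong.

r = -0.064 < 0 so the relationship is negative.
|r| = 0.064, which falls in the weak range.

weak negative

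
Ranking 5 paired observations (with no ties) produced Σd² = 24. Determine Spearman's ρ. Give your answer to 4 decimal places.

-0.2000

ρ = 1 − 6Σd² / [n(n²−1)] = 1 − 6×24 / (5×24)
  = 1 − 144/120 = 1 − 1.20000 ≈ -0.2000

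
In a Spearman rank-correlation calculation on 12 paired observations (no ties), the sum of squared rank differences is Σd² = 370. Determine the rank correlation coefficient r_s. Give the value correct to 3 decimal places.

-0.294

ρ = 1 − 6Σd² / [n(n²−1)] = 1 − 6×370 / (12×143)
  = 1 − 2220/1716 = 1 − 1.2937 ≈ -0.294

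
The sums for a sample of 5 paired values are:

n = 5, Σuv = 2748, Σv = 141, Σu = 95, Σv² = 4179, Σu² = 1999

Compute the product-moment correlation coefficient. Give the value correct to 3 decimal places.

0.348

r = (nΣuv − ΣuΣv) / √[(nΣu² − (Σu)²)(nΣv² − (Σv)²)]
Numerator: 5×2748 − 95×141 = 345
Denominator: √[(9995 − 9025)(20895 − 19881)] = √[970 × 1014] = 991.7560
r = 345 / 991.7560 ≈ 0.348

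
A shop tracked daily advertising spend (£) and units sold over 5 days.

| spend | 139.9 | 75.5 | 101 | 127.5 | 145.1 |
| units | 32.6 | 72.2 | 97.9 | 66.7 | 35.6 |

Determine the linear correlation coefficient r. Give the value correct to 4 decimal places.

-0.7424

n = 5, Σx = 589, Σy = 305, Σx² = 72783.52, Σy² = 21576.26, Σxy = 33569.55
nΣxy − ΣxΣy = 167847.75 − 179645 = -11797.25
nΣx² − (Σx)² = 363917.6 − 346921 = 16996.6; nΣy² − (Σy)² = 107881.3 − 93025 = 14856.3
r = -11797.25 / √(16996.6 × 14856.3) = -11797.25 / 15890.4559 ≈ -0.7424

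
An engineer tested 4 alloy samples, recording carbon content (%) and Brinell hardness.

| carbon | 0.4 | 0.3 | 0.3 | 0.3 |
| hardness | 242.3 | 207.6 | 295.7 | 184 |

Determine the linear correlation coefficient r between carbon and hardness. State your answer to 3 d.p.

0.136

n = 4, Σx = 1.3, Σy = 929.6, Σx² = 0.43, Σy² = 223101.54, Σxy = 303.11
nΣxy − ΣxΣy = 1212.44 − 1208.48 = 3.96
nΣx² − (Σx)² = 1.72 − 1.69 = 0.03; nΣy² − (Σy)² = 892406.16 − 864156.16 = 28250
r = 3.96 / √(0.03 × 28250) = 3.96 / 29.1119 ≈ 0.136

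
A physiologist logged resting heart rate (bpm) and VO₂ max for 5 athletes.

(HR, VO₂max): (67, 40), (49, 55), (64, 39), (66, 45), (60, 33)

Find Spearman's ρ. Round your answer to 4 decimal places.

-0.1000

Rank HR: 5, 1, 3, 4, 2
Rank VO₂max: 3, 5, 2, 4, 1
d = rank(HR) − rank(VO₂max): 2, -4, 1, 0, 1; Σd² = 22
ρ = 1 − 6Σd² / [n(n²−1)] = 1 − 6×22 / (5×24) = 1 − 132/120 ≈ -0.1000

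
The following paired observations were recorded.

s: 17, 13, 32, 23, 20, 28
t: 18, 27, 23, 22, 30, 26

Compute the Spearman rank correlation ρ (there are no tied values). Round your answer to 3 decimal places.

-0.143

Rank s: 2, 1, 6, 4, 3, 5
Rank t: 1, 5, 3, 2, 6, 4
d = rank(s) − rank(t): 1, -4, 3, 2, -3, 1; Σd² = 40
ρ = 1 − 6Σd² / [n(n²−1)] = 1 − 6×40 / (6×35) = 1 − 240/210 ≈ -0.143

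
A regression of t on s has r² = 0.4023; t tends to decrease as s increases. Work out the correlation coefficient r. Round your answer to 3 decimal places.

-0.634

|r| = √0.4023 = 0.634
The association is negative, so r = −0.634.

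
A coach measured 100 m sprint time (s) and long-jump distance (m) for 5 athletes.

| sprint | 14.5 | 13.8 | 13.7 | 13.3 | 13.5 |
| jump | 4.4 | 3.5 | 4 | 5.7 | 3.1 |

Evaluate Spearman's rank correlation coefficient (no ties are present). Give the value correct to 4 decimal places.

-0.1000

Rank sprint: 5, 4, 3, 1, 2
Rank jump: 4, 2, 3, 5, 1
d = rank(sprint) − rank(jump): 1, 2, 0, -4, 1; Σd² = 22
ρ = 1 − 6Σd² / [n(n²−1)] = 1 − 6×22 / (5×24) = 1 − 132/120 ≈ -0.1000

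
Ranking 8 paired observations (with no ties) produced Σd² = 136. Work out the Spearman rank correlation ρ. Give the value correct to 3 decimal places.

-0.619

ρ = 1 − 6Σd² / [n(n²−1)] = 1 − 6×136 / (8×63)
  = 1 − 816/504 = 1 − 1.6190 ≈ -0.619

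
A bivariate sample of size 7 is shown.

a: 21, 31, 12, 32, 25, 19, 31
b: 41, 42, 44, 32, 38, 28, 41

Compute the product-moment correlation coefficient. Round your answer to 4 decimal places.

-0.1134

n = 7, Σa = 171, Σb = 266, Σa² = 4517, Σb² = 10314, Σab = 6468
nΣab − ΣaΣb = 45276 − 45486 = -210
nΣa² − (Σa)² = 31619 − 29241 = 2378; nΣb² − (Σb)² = 72198 − 70756 = 1442
r = -210 / √(2378 × 1442) = -210 / 1851.7764 ≈ -0.1134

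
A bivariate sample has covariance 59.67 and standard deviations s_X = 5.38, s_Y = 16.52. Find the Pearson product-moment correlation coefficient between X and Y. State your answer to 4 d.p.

0.6714

r = Cov(X,Y) / (s_X · s_Y) = 59.67 / (5.38 × 16.52)
  = 59.67 / 88.8776 ≈ 0.6714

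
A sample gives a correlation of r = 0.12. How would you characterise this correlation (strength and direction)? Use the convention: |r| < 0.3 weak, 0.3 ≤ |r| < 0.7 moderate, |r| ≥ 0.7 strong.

weak positive

r = 0.12 > 0 so the relationship is positive.
|r| = 0.12, which falls in the weak range.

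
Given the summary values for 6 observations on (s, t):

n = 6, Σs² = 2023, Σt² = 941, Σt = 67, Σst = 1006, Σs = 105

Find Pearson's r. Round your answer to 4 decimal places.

-0.8803

r = (nΣst − ΣsΣt) / √[(nΣs² − (Σs)²)(nΣt² − (Σt)²)]
Numerator: 6×1006 − 105×67 = -999
Denominator: √[(12138 − 11025)(5646 − 4489)] = √[1113 × 1157] = 1134.7868
r = -999 / 1134.7868 ≈ -0.8803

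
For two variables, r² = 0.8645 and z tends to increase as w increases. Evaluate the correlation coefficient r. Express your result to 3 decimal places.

|r| = √0.8645 = 0.930
The association is positive, so r = 0.930.

0.930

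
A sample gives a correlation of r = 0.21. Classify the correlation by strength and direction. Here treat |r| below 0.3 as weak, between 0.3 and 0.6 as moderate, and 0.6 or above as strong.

weak positive

r = 0.21 > 0 so the relationship is positive.
|r| = 0.21, which falls in the weak range.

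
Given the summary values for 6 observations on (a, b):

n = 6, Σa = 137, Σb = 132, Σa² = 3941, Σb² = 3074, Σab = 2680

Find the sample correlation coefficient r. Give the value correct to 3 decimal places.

-0.899

r = (nΣab − ΣaΣb) / √[(nΣa² − (Σa)²)(nΣb² − (Σb)²)]
Numerator: 6×2680 − 137×132 = -2004
Denominator: √[(23646 − 18769)(18444 − 17424)] = √[4877 × 1020] = 2230.3677
r = -2004 / 2230.3677 ≈ -0.899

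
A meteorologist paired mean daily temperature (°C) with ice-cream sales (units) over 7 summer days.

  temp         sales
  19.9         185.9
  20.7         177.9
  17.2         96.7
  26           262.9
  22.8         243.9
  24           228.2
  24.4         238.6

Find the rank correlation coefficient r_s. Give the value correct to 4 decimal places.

Rank temp: 2, 3, 1, 7, 4, 5, 6
Rank sales: 3, 2, 1, 7, 6, 4, 5
d = rank(temp) − rank(sales): -1, 1, 0, 0, -2, 1, 1; Σd² = 8
ρ = 1 − 6Σd² / [n(n²−1)] = 1 − 6×8 / (7×48) = 1 − 48/336 ≈ 0.8571

0.8571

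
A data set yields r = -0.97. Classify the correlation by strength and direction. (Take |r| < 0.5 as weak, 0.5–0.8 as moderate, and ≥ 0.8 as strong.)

r = -0.97 < 0 so the relationship is negative.
|r| = 0.97, which falls in the strong range.

strong negative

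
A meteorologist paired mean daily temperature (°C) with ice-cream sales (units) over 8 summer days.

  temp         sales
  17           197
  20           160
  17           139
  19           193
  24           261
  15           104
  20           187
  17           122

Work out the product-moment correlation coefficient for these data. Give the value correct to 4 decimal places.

0.8548

n = 8, Σx = 149, Σy = 1363, Σx² = 2829, Σy² = 249769, Σxy = 26217
nΣxy − ΣxΣy = 209736 − 203087 = 6649
nΣx² − (Σx)² = 22632 − 22201 = 431; nΣy² − (Σy)² = 1998152 − 1857769 = 140383
r = 6649 / √(431 × 140383) = 6649 / 7778.5007 ≈ 0.8548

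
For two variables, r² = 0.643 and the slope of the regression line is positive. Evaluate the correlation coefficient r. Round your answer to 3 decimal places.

0.802

|r| = √0.643 = 0.802
The association is positive, so r = 0.802.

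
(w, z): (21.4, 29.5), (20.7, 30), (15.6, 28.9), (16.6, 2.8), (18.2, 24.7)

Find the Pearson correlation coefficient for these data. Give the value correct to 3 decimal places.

0.471

n = 5, Σw = 92.5, Σz = 115.9, Σw² = 1736.61, Σz² = 3223.39, Σwz = 2199.16
nΣwz − ΣwΣz = 10995.8 − 10720.75 = 275.05
nΣw² − (Σw)² = 8683.05 − 8556.25 = 126.8; nΣz² − (Σz)² = 16116.95 − 13432.81 = 2684.14
r = 275.05 / √(126.8 × 2684.14) = 275.05 / 583.3943 ≈ 0.471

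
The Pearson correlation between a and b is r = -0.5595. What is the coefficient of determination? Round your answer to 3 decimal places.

r² = (-0.5595)² = 0.313

0.313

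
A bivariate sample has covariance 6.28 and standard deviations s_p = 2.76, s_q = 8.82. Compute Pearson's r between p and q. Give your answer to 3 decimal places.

0.258

r = Cov(p,q) / (s_p · s_q) = 6.28 / (2.76 × 8.82)
  = 6.28 / 24.3432 ≈ 0.258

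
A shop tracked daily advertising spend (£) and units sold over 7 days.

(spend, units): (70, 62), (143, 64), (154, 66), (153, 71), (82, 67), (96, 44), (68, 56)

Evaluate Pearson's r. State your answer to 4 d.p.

n = 7, Σx = 766, Σy = 430, Σx² = 93038, Σy² = 26898, Σxy = 48045
nΣxy − ΣxΣy = 336315 − 329380 = 6935
nΣx² − (Σx)² = 651266 − 586756 = 64510; nΣy² − (Σy)² = 188286 − 184900 = 3386
r = 6935 / √(64510 × 3386) = 6935 / 14779.4066 ≈ 0.4692

0.4692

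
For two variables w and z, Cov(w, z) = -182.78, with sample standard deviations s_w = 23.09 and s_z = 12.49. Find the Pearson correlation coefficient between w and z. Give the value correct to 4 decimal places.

r = Cov(w,z) / (s_w · s_z) = -182.78 / (23.09 × 12.49)
  = -182.78 / 288.3941 ≈ -0.6338

-0.6338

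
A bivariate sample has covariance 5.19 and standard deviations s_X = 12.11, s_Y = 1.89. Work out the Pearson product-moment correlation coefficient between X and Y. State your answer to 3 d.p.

r = Cov(X,Y) / (s_X · s_Y) = 5.19 / (12.11 × 1.89)
  = 5.19 / 22.8879 ≈ 0.227

0.227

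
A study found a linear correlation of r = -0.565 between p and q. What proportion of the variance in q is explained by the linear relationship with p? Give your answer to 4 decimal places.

0.3192

r² = (-0.565)² = 0.3192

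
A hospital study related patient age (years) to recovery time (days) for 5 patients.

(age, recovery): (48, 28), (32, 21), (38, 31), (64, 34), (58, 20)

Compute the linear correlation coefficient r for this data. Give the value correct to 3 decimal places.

0.299

n = 5, Σx = 240, Σy = 134, Σx² = 12232, Σy² = 3742, Σxy = 6530
nΣxy − ΣxΣy = 32650 − 32160 = 490
nΣx² − (Σx)² = 61160 − 57600 = 3560; nΣy² − (Σy)² = 18710 − 17956 = 754
r = 490 / √(3560 × 754) = 490 / 1638.3650 ≈ 0.299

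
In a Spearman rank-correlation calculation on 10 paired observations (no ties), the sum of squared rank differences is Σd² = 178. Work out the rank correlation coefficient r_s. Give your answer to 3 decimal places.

ρ = 1 − 6Σd² / [n(n²−1)] = 1 − 6×178 / (10×99)
  = 1 − 1068/990 = 1 − 1.0788 ≈ -0.079

-0.079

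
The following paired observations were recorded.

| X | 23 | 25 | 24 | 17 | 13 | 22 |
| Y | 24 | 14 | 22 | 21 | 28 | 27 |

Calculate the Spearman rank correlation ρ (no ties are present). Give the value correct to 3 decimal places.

-0.657

Rank X: 4, 6, 5, 2, 1, 3
Rank Y: 4, 1, 3, 2, 6, 5
d = rank(X) − rank(Y): 0, 5, 2, 0, -5, -2; Σd² = 58
ρ = 1 − 6Σd² / [n(n²−1)] = 1 − 6×58 / (6×35) = 1 − 348/210 ≈ -0.657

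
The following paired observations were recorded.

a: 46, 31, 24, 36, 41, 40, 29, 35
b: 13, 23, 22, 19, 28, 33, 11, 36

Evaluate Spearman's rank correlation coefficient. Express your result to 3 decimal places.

Rank a: 8, 3, 1, 5, 7, 6, 2, 4
Rank b: 2, 5, 4, 3, 6, 7, 1, 8
d = rank(a) − rank(b): 6, -2, -3, 2, 1, -1, 1, -4; Σd² = 72
ρ = 1 − 6Σd² / [n(n²−1)] = 1 − 6×72 / (8×63) = 1 − 432/504 ≈ 0.143

0.143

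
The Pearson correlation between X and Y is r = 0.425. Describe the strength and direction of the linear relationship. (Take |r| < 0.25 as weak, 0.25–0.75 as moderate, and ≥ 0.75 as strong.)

r = 0.425 > 0 so the relationship is positive.
|r| = 0.425, which falls in the moderate range.

moderate positive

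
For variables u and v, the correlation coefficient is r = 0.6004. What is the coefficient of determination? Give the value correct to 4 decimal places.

r² = (0.6004)² = 0.3605

0.3605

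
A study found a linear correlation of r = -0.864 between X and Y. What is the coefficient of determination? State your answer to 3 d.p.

0.746

r² = (-0.864)² = 0.746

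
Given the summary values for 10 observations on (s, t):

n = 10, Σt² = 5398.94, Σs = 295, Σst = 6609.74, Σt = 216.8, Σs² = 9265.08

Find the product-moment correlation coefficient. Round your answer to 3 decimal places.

0.342

r = (nΣst − ΣsΣt) / √[(nΣs² − (Σs)²)(nΣt² − (Σt)²)]
Numerator: 10×6609.74 − 295×216.8 = 2141.4
Denominator: √[(92650.8 − 87025)(53989.4 − 47002.24)] = √[5625.8 × 6987.16] = 6269.6383
r = 2141.4 / 6269.6383 ≈ 0.342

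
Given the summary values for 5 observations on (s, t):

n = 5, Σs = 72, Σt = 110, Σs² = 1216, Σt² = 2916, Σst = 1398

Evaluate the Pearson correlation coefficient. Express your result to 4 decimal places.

r = (nΣst − ΣsΣt) / √[(nΣs² − (Σs)²)(nΣt² − (Σt)²)]
Numerator: 5×1398 − 72×110 = -930
Denominator: √[(6080 − 5184)(14580 − 12100)] = √[896 × 2480] = 1490.6643
r = -930 / 1490.6643 ≈ -0.6239

-0.6239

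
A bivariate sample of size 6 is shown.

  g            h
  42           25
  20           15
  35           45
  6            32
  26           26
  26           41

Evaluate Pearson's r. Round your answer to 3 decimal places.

0.153

n = 6, Σg = 155, Σh = 184, Σg² = 4777, Σh² = 6256, Σgh = 4859
nΣgh − ΣgΣh = 29154 − 28520 = 634
nΣg² − (Σg)² = 28662 − 24025 = 4637; nΣh² − (Σh)² = 37536 − 33856 = 3680
r = 634 / √(4637 × 3680) = 634 / 4130.8788 ≈ 0.153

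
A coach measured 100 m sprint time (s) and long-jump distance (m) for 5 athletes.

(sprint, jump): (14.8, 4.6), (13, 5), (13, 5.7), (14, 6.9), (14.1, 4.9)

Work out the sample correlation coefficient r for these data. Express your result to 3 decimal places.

-0.199

n = 5, Σx = 68.9, Σy = 27.1, Σx² = 951.85, Σy² = 150.27, Σxy = 372.87
nΣxy − ΣxΣy = 1864.35 − 1867.19 = -2.84
nΣx² − (Σx)² = 4759.25 − 4747.21 = 12.04; nΣy² − (Σy)² = 751.35 − 734.41 = 16.94
r = -2.84 / √(12.04 × 16.94) = -2.84 / 14.2814 ≈ -0.199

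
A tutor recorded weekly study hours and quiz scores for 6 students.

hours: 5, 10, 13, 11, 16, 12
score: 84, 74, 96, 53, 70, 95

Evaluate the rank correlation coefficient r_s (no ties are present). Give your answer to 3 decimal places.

Rank hours: 1, 2, 5, 3, 6, 4
Rank score: 4, 3, 6, 1, 2, 5
d = rank(hours) − rank(score): -3, -1, -1, 2, 4, -1; Σd² = 32
ρ = 1 − 6Σd² / [n(n²−1)] = 1 − 6×32 / (6×35) = 1 − 192/210 ≈ 0.086

0.086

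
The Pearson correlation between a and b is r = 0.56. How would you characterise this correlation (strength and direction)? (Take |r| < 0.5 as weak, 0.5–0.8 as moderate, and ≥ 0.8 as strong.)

r = 0.56 > 0 so the relationship is positive.
|r| = 0.56, which falls in the moderate range.

moderate positive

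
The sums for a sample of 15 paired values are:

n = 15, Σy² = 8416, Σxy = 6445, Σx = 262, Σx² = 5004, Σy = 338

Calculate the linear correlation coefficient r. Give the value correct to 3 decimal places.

0.925

r = (nΣxy − ΣxΣy) / √[(nΣx² − (Σx)²)(nΣy² − (Σy)²)]
Numerator: 15×6445 − 262×338 = 8119
Denominator: √[(75060 − 68644)(126240 − 114244)] = √[6416 × 11996] = 8773.0460
r = 8119 / 8773.0460 ≈ 0.925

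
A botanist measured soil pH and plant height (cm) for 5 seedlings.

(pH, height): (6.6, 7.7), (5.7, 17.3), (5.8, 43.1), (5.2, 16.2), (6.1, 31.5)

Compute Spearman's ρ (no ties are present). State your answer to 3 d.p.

-0.100

Rank pH: 5, 2, 3, 1, 4
Rank height: 1, 3, 5, 2, 4
d = rank(pH) − rank(height): 4, -1, -2, -1, 0; Σd² = 22
ρ = 1 − 6Σd² / [n(n²−1)] = 1 − 6×22 / (5×24) = 1 − 132/120 ≈ -0.100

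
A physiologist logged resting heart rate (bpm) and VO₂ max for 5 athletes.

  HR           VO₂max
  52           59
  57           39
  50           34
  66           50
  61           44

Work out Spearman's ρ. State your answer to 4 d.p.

Rank HR: 2, 3, 1, 5, 4
Rank VO₂max: 5, 2, 1, 4, 3
d = rank(HR) − rank(VO₂max): -3, 1, 0, 1, 1; Σd² = 12
ρ = 1 − 6Σd² / [n(n²−1)] = 1 − 6×12 / (5×24) = 1 − 72/120 ≈ 0.4000

0.4000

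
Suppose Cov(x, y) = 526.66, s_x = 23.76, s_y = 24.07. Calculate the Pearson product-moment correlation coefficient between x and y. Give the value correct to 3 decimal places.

r = Cov(x,y) / (s_x · s_y) = 526.66 / (23.76 × 24.07)
  = 526.66 / 571.9032 ≈ 0.921

0.921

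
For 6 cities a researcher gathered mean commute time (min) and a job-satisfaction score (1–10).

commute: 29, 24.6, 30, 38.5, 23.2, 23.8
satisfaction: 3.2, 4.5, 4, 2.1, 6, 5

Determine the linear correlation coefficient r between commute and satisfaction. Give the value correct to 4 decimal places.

n = 6, Σx = 169.1, Σy = 24.8, Σx² = 4933.09, Σy² = 111.9, Σxy = 662.55
nΣxy − ΣxΣy = 3975.3 − 4193.68 = -218.38
nΣx² − (Σx)² = 29598.54 − 28594.81 = 1003.73; nΣy² − (Σy)² = 671.4 − 615.04 = 56.36
r = -218.38 / √(1003.73 × 56.36) = -218.38 / 237.8450 ≈ -0.9182

-0.9182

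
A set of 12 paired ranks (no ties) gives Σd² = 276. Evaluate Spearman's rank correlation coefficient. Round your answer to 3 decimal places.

0.035

ρ = 1 − 6Σd² / [n(n²−1)] = 1 − 6×276 / (12×143)
  = 1 − 1656/1716 = 1 − 0.9650 ≈ 0.035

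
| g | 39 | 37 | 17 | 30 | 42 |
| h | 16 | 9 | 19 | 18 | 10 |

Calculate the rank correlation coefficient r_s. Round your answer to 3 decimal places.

-0.700

Rank g: 4, 3, 1, 2, 5
Rank h: 3, 1, 5, 4, 2
d = rank(g) − rank(h): 1, 2, -4, -2, 3; Σd² = 34
ρ = 1 − 6Σd² / [n(n²−1)] = 1 − 6×34 / (5×24) = 1 − 204/120 ≈ -0.700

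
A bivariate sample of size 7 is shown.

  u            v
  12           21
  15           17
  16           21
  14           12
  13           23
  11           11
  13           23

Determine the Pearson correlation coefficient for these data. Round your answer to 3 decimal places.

0.214

n = 7, Σu = 94, Σv = 128, Σu² = 1280, Σv² = 2494, Σuv = 1730
nΣuv − ΣuΣv = 12110 − 12032 = 78
nΣu² − (Σu)² = 8960 − 8836 = 124; nΣv² − (Σv)² = 17458 − 16384 = 1074
r = 78 / √(124 × 1074) = 78 / 364.9329 ≈ 0.214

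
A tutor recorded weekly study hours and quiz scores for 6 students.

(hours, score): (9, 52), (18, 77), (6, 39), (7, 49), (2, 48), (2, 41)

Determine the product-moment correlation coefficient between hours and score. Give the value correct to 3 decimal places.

n = 6, Σx = 44, Σy = 306, Σx² = 498, Σy² = 16540, Σxy = 2609
nΣxy − ΣxΣy = 15654 − 13464 = 2190
nΣx² − (Σx)² = 2988 − 1936 = 1052; nΣy² − (Σy)² = 99240 − 93636 = 5604
r = 2190 / √(1052 × 5604) = 2190 / 2428.0461 ≈ 0.902

0.902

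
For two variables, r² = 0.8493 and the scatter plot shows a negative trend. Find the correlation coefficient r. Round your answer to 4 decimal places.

|r| = √0.8493 = 0.9216
The association is negative, so r = −0.9216.

-0.9216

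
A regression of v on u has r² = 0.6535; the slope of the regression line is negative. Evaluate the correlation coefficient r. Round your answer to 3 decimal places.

-0.808

|r| = √0.6535 = 0.808
The association is negative, so r = −0.808.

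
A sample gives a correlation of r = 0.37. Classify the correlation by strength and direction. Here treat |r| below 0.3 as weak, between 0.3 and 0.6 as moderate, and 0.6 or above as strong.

moderate positive

r = 0.37 > 0 so the relationship is positive.
|r| = 0.37, which falls in the moderate range.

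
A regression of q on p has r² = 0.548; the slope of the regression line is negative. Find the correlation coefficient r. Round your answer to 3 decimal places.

-0.740

|r| = √0.548 = 0.740
The association is negative, so r = −0.740.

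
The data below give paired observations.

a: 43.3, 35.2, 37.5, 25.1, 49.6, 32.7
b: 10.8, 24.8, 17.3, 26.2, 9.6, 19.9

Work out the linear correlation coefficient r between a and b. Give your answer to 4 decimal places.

-0.9154

n = 6, Σa = 223.4, Σb = 108.6, Σa² = 8679.64, Σb² = 2205.58, Σab = 3773.86
nΣab − ΣaΣb = 22643.16 − 24261.24 = -1618.08
nΣa² − (Σa)² = 52077.84 − 49907.56 = 2170.28; nΣb² − (Σb)² = 13233.48 − 11793.96 = 1439.52
r = -1618.08 / √(2170.28 × 1439.52) = -1618.08 / 1767.5298 ≈ -0.9154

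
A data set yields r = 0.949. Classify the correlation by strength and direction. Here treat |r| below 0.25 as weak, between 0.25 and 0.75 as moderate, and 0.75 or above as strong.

r = 0.949 > 0 so the relationship is positive.
|r| = 0.949, which falls in the strong range.

strong positive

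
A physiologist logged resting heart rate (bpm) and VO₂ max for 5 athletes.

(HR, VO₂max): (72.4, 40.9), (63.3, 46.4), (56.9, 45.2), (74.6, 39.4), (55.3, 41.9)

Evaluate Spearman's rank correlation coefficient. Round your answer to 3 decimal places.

-0.600

Rank HR: 4, 3, 2, 5, 1
Rank VO₂max: 2, 5, 4, 1, 3
d = rank(HR) − rank(VO₂max): 2, -2, -2, 4, -2; Σd² = 32
ρ = 1 − 6Σd² / [n(n²−1)] = 1 − 6×32 / (5×24) = 1 − 192/120 ≈ -0.600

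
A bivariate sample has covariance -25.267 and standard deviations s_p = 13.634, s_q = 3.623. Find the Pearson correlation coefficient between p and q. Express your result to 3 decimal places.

-0.512

r = Cov(p,q) / (s_p · s_q) = -25.267 / (13.634 × 3.623)
  = -25.267 / 49.3960 ≈ -0.512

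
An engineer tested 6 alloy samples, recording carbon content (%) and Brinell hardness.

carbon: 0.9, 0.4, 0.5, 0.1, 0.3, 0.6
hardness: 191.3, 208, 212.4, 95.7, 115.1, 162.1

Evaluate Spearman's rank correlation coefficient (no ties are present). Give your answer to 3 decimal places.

0.543

Rank carbon: 6, 3, 4, 1, 2, 5
Rank hardness: 4, 5, 6, 1, 2, 3
d = rank(carbon) − rank(hardness): 2, -2, -2, 0, 0, 2; Σd² = 16
ρ = 1 − 6Σd² / [n(n²−1)] = 1 − 6×16 / (6×35) = 1 − 96/210 ≈ 0.543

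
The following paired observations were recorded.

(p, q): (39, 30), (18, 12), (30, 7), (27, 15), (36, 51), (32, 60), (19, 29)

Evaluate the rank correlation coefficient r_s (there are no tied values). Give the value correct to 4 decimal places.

0.6071

Rank p: 7, 1, 4, 3, 6, 5, 2
Rank q: 5, 2, 1, 3, 6, 7, 4
d = rank(p) − rank(q): 2, -1, 3, 0, 0, -2, -2; Σd² = 22
ρ = 1 − 6Σd² / [n(n²−1)] = 1 − 6×22 / (7×48) = 1 − 132/336 ≈ 0.6071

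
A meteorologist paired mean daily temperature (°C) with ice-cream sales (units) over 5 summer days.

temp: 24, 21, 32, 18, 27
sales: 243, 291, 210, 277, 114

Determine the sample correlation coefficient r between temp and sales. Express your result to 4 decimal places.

-0.6330

n = 5, Σx = 122, Σy = 1135, Σx² = 3094, Σy² = 277555, Σxy = 26727
nΣxy − ΣxΣy = 133635 − 138470 = -4835
nΣx² − (Σx)² = 15470 − 14884 = 586; nΣy² − (Σy)² = 1387775 − 1288225 = 99550
r = -4835 / √(586 × 99550) = -4835 / 7637.8204 ≈ -0.6330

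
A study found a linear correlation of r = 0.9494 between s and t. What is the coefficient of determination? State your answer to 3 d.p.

r² = (0.9494)² = 0.901

0.901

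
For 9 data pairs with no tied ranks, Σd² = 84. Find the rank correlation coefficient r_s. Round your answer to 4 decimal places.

ρ = 1 − 6Σd² / [n(n²−1)] = 1 − 6×84 / (9×80)
  = 1 − 504/720 = 1 − 0.70000 ≈ 0.3000

0.3000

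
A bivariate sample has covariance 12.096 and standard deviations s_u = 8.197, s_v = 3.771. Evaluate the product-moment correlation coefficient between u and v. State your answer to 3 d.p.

r = Cov(u,v) / (s_u · s_v) = 12.096 / (8.197 × 3.771)
  = 12.096 / 30.9109 ≈ 0.391

0.391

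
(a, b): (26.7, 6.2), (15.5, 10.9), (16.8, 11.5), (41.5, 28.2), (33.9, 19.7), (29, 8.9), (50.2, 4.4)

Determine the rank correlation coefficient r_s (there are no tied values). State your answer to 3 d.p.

-0.036

Rank a: 3, 1, 2, 6, 5, 4, 7
Rank b: 2, 4, 5, 7, 6, 3, 1
d = rank(a) − rank(b): 1, -3, -3, -1, -1, 1, 6; Σd² = 58
ρ = 1 − 6Σd² / [n(n²−1)] = 1 − 6×58 / (7×48) = 1 − 348/336 ≈ -0.036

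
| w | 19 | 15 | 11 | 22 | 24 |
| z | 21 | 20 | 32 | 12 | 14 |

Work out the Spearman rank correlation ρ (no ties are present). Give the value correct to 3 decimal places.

Rank w: 3, 2, 1, 4, 5
Rank z: 4, 3, 5, 1, 2
d = rank(w) − rank(z): -1, -1, -4, 3, 3; Σd² = 36
ρ = 1 − 6Σd² / [n(n²−1)] = 1 − 6×36 / (5×24) = 1 − 216/120 ≈ -0.800

-0.800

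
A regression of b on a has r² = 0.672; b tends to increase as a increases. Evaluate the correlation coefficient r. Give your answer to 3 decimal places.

|r| = √0.672 = 0.820
The association is positive, so r = 0.820.

0.820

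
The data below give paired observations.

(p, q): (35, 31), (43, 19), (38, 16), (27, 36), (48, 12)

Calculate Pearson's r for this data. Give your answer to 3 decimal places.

-0.909

n = 5, Σp = 191, Σq = 114, Σp² = 7551, Σq² = 3018, Σpq = 4058
nΣpq − ΣpΣq = 20290 − 21774 = -1484
nΣp² − (Σp)² = 37755 − 36481 = 1274; nΣq² − (Σq)² = 15090 − 12996 = 2094
r = -1484 / √(1274 × 2094) = -1484 / 1633.3267 ≈ -0.909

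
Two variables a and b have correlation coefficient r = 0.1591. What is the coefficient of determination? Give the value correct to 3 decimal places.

0.025

r² = (0.1591)² = 0.025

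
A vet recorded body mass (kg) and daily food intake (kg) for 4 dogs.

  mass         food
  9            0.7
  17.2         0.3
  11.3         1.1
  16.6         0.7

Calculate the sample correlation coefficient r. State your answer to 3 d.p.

-0.600

n = 4, Σx = 54.1, Σy = 2.8, Σx² = 780.09, Σy² = 2.28, Σxy = 35.51
nΣxy − ΣxΣy = 142.04 − 151.48 = -9.44
nΣx² − (Σx)² = 3120.36 − 2926.81 = 193.55; nΣy² − (Σy)² = 9.12 − 7.84 = 1.28
r = -9.44 / √(193.55 × 1.28) = -9.44 / 15.7399 ≈ -0.600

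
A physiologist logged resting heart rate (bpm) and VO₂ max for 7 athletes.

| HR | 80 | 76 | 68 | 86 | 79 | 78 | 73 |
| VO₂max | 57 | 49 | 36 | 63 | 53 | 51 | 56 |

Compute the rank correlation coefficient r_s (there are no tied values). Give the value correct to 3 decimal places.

Rank HR: 6, 3, 1, 7, 5, 4, 2
Rank VO₂max: 6, 2, 1, 7, 4, 3, 5
d = rank(HR) − rank(VO₂max): 0, 1, 0, 0, 1, 1, -3; Σd² = 12
ρ = 1 − 6Σd² / [n(n²−1)] = 1 − 6×12 / (7×48) = 1 − 72/336 ≈ 0.786

0.786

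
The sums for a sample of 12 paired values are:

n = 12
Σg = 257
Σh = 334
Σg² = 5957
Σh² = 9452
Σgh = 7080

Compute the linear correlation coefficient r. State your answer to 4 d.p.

-0.2756

r = (nΣgh − ΣgΣh) / √[(nΣg² − (Σg)²)(nΣh² − (Σh)²)]
Numerator: 12×7080 − 257×334 = -878
Denominator: √[(71484 − 66049)(113424 − 111556)] = √[5435 × 1868] = 3186.3113
r = -878 / 3186.3113 ≈ -0.2756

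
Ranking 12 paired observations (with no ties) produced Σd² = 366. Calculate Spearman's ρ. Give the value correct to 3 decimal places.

-0.280

ρ = 1 − 6Σd² / [n(n²−1)] = 1 − 6×366 / (12×143)
  = 1 − 2196/1716 = 1 − 1.2797 ≈ -0.280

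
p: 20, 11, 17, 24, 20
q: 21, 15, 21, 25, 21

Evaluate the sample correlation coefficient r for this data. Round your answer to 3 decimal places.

n = 5, Σp = 92, Σq = 103, Σp² = 1786, Σq² = 2173, Σpq = 1962
nΣpq − ΣpΣq = 9810 − 9476 = 334
nΣp² − (Σp)² = 8930 − 8464 = 466; nΣq² − (Σq)² = 10865 − 10609 = 256
r = 334 / √(466 × 256) = 334 / 345.3925 ≈ 0.967

0.967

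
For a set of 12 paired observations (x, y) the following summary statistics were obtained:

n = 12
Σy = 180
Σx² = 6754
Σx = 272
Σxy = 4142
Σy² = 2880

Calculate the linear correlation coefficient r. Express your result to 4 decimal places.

r = (nΣxy − ΣxΣy) / √[(nΣx² − (Σx)²)(nΣy² − (Σy)²)]
Numerator: 12×4142 − 272×180 = 744
Denominator: √[(81048 − 73984)(34560 − 32400)] = √[7064 × 2160] = 3906.1797
r = 744 / 3906.1797 ≈ 0.1905

0.1905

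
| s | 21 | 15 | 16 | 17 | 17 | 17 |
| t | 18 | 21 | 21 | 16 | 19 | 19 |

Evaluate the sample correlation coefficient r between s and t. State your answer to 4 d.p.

n = 6, Σs = 103, Σt = 114, Σs² = 1789, Σt² = 2184, Σst = 1947
nΣst − ΣsΣt = 11682 − 11742 = -60
nΣs² − (Σs)² = 10734 − 10609 = 125; nΣt² − (Σt)² = 13104 − 12996 = 108
r = -60 / √(125 × 108) = -60 / 116.1895 ≈ -0.5164

-0.5164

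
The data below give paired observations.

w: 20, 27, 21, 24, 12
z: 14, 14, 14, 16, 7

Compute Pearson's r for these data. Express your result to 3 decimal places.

n = 5, Σw = 104, Σz = 65, Σw² = 2290, Σz² = 893, Σwz = 1420
nΣwz − ΣwΣz = 7100 − 6760 = 340
nΣw² − (Σw)² = 11450 − 10816 = 634; nΣz² − (Σz)² = 4465 − 4225 = 240
r = 340 / √(634 × 240) = 340 / 390.0769 ≈ 0.872

0.872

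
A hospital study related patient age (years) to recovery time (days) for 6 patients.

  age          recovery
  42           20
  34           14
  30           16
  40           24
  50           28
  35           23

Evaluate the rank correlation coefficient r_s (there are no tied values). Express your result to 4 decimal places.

Rank age: 5, 2, 1, 4, 6, 3
Rank recovery: 3, 1, 2, 5, 6, 4
d = rank(age) − rank(recovery): 2, 1, -1, -1, 0, -1; Σd² = 8
ρ = 1 − 6Σd² / [n(n²−1)] = 1 − 6×8 / (6×35) = 1 − 48/210 ≈ 0.7714

0.7714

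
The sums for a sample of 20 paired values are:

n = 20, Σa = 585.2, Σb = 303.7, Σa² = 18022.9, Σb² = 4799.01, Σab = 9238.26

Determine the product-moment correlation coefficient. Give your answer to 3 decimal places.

0.857

r = (nΣab − ΣaΣb) / √[(nΣa² − (Σa)²)(nΣb² − (Σb)²)]
Numerator: 20×9238.26 − 585.2×303.7 = 7039.96
Denominator: √[(360458 − 342459.04)(95980.2 − 92233.69)] = √[17998.96 × 3746.51] = 8211.7771
r = 7039.96 / 8211.7771 ≈ 0.857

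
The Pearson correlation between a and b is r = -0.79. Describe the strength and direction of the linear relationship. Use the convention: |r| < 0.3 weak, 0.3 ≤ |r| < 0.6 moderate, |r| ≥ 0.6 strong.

r = -0.79 < 0 so the relationship is negative.
|r| = 0.79, which falls in the strong range.

strong negative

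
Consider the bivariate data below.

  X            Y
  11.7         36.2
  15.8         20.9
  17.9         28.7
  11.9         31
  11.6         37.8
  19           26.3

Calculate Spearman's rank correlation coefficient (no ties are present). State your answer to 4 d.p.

Rank X: 2, 4, 5, 3, 1, 6
Rank Y: 5, 1, 3, 4, 6, 2
d = rank(X) − rank(Y): -3, 3, 2, -1, -5, 4; Σd² = 64
ρ = 1 − 6Σd² / [n(n²−1)] = 1 − 6×64 / (6×35) = 1 − 384/210 ≈ -0.8286

-0.8286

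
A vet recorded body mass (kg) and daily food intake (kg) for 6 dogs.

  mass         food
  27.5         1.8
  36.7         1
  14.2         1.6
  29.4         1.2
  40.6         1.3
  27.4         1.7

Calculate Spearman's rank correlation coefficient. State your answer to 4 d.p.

-0.6000

Rank mass: 3, 5, 1, 4, 6, 2
Rank food: 6, 1, 4, 2, 3, 5
d = rank(mass) − rank(food): -3, 4, -3, 2, 3, -3; Σd² = 56
ρ = 1 − 6Σd² / [n(n²−1)] = 1 − 6×56 / (6×35) = 1 − 336/210 ≈ -0.6000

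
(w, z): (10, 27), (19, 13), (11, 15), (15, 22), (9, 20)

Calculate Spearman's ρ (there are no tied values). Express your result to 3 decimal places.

Rank w: 2, 5, 3, 4, 1
Rank z: 5, 1, 2, 4, 3
d = rank(w) − rank(z): -3, 4, 1, 0, -2; Σd² = 30
ρ = 1 − 6Σd² / [n(n²−1)] = 1 − 6×30 / (5×24) = 1 − 180/120 ≈ -0.500

-0.500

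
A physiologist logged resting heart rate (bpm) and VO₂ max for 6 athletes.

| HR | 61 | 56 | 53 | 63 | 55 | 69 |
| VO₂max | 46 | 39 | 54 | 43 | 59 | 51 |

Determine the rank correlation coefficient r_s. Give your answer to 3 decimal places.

-0.429

Rank HR: 4, 3, 1, 5, 2, 6
Rank VO₂max: 3, 1, 5, 2, 6, 4
d = rank(HR) − rank(VO₂max): 1, 2, -4, 3, -4, 2; Σd² = 50
ρ = 1 − 6Σd² / [n(n²−1)] = 1 − 6×50 / (6×35) = 1 − 300/210 ≈ -0.429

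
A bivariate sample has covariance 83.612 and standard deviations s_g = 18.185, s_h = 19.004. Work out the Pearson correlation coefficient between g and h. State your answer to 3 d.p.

r = Cov(g,h) / (s_g · s_h) = 83.612 / (18.185 × 19.004)
  = 83.612 / 345.5877 ≈ 0.242

0.242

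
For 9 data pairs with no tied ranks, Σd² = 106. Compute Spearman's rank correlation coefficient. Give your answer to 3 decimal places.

0.117

ρ = 1 − 6Σd² / [n(n²−1)] = 1 − 6×106 / (9×80)
  = 1 − 636/720 = 1 − 0.8833 ≈ 0.117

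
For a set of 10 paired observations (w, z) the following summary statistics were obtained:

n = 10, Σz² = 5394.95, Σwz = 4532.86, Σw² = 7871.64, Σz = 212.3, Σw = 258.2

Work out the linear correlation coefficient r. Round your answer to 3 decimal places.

r = (nΣwz − ΣwΣz) / √[(nΣw² − (Σw)²)(nΣz² − (Σz)²)]
Numerator: 10×4532.86 − 258.2×212.3 = -9487.26
Denominator: √[(78716.4 − 66667.24)(53949.5 − 45071.29)] = √[12049.16 × 8878.21] = 10342.8706
r = -9487.26 / 10342.8706 ≈ -0.917

-0.917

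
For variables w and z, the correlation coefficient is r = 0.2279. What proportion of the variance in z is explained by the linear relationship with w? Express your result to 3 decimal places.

0.052

r² = (0.2279)² = 0.052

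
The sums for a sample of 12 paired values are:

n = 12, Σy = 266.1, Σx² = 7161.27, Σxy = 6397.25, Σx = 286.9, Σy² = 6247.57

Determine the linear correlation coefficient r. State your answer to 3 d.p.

r = (nΣxy − ΣxΣy) / √[(nΣx² − (Σx)²)(nΣy² − (Σy)²)]
Numerator: 12×6397.25 − 286.9×266.1 = 422.91
Denominator: √[(85935.24 − 82311.61)(74970.84 − 70809.21)] = √[3623.63 × 4161.63] = 3883.3243
r = 422.91 / 3883.3243 ≈ 0.109

0.109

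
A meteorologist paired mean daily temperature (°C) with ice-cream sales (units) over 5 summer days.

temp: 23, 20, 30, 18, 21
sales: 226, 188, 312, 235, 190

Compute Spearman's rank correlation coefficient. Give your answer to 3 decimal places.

0.400

Rank temp: 4, 2, 5, 1, 3
Rank sales: 3, 1, 5, 4, 2
d = rank(temp) − rank(sales): 1, 1, 0, -3, 1; Σd² = 12
ρ = 1 − 6Σd² / [n(n²−1)] = 1 − 6×12 / (5×24) = 1 − 72/120 ≈ 0.400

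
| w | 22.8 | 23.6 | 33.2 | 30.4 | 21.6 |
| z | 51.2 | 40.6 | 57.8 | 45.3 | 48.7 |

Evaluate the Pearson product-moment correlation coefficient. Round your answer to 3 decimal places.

0.467

n = 5, Σw = 131.6, Σz = 243.6, Σw² = 3569.76, Σz² = 12034.42, Σwz = 6473.52
nΣwz − ΣwΣz = 32367.6 − 32057.76 = 309.84
nΣw² − (Σw)² = 17848.8 − 17318.56 = 530.24; nΣz² − (Σz)² = 60172.1 − 59340.96 = 831.14
r = 309.84 / √(530.24 × 831.14) = 309.84 / 663.8552 ≈ 0.467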